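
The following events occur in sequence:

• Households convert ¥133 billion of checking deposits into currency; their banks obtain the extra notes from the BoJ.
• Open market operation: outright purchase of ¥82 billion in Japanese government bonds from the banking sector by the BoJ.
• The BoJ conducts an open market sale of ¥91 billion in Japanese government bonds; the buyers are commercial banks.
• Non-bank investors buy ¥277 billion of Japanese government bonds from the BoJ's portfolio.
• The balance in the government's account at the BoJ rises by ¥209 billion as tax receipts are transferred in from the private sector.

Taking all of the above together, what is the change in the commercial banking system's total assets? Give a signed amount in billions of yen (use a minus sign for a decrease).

-¥619 billion

Currency withdrawal ¥133 billion: bank balance sheets shrink → −¥133B.
OMO purchase (from banks) ¥82 billion: just an asset swap on bank balance sheets → 0.
OMO sale (to banks) ¥91 billion: just an asset swap on bank balance sheets → 0.
Asset sale (to non-banks) ¥277 billion: bank balance sheets shrink → −¥277B.
Government account inflow ¥209 billion: bank balance sheets shrink → −¥209B.
Net: −133 + 0 + 0 − 277 − 209 = -¥619 billion.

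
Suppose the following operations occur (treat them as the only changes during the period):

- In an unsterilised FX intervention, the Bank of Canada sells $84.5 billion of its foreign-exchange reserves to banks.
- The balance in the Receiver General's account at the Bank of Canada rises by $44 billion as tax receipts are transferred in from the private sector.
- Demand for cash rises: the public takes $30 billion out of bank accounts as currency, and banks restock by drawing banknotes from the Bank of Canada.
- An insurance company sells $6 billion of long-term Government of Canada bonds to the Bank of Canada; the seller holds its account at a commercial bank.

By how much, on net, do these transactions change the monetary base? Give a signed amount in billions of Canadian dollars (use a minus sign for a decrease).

FX sale $84.5 billion: Bank of Canada balance sheet contracts → −$84.5B.
Government account inflow $44 billion: reserves shift to a non-base liability → −$44B.
Currency withdrawal $30 billion: just a shift between currency and reserves — both are base money → 0.
Asset purchase (from non-banks) $6 billion: Bank of Canada balance sheet expands → +$6B.
Net: −84.5 − 44 + 0 + 6 = -$122.5 billion.

-$122.5 billion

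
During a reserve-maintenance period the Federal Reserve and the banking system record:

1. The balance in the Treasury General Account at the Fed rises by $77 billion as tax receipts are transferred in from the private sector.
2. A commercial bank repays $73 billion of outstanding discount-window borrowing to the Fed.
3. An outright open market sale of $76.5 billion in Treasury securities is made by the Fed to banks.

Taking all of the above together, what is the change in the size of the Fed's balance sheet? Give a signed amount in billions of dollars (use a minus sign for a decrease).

Government account inflow $77 billion: only the composition of liabilities changes → 0.
Discount-window repayment $73 billion: a Fed asset is shed → −$73B.
OMO sale (to banks) $76.5 billion: a Fed asset is shed → −$76.5B.
Net: 0 − 73 − 76.5 = -$149.5 billion.

-$149.5 billion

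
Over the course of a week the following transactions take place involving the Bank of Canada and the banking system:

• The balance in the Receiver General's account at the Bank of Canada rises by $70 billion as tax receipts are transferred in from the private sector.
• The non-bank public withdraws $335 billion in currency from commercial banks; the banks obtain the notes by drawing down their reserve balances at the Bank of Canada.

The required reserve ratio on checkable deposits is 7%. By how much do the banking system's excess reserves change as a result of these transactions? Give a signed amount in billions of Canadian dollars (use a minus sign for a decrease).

-$376.65 billion

Government account inflow $70 billion: reserves −$70B, deposits −$70B.
Currency withdrawal $335 billion: reserves −$335B, deposits −$335B.
Totals: Δreserves = −$405B, Δdeposits = −$405B.
Δrequired reserves = 7% × −$405B = −$28.35B.
Δexcess reserves = Δreserves − Δrequired = −$405B − (−$28.35B) = -$376.65 billion.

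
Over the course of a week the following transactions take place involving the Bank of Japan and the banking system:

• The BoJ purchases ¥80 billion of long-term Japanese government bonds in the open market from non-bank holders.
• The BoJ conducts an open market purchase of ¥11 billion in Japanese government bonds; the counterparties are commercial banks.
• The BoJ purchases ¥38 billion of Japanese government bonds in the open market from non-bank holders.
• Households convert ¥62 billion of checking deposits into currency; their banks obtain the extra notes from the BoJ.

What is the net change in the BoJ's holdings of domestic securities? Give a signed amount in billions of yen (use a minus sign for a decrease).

Asset purchase (from non-banks) ¥80 billion: securities added to the BoJ's portfolio → +¥80B.
OMO purchase (from banks) ¥11 billion: securities added to the BoJ's portfolio → +¥11B.
Asset purchase (from non-banks) ¥38 billion: securities added to the BoJ's portfolio → +¥38B.
Currency withdrawal ¥62 billion: the BoJ's securities portfolio is untouched → 0.
Net: 80 + 11 + 38 + 0 = +¥129 billion.

+¥129 billion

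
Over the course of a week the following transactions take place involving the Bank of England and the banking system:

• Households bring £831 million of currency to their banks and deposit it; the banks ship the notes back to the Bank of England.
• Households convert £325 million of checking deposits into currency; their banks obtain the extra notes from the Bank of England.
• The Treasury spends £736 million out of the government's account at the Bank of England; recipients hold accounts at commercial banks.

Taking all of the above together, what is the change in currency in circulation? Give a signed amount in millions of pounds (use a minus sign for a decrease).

-£506 million

Currency deposit £831 million: notes return to the central bank → −£831M.
Currency withdrawal £325 million: notes leave the central bank → +£325M.
Government spending £736 million: no currency enters or leaves circulation → 0.
Net: −831 + 325 + 0 = -£506 million.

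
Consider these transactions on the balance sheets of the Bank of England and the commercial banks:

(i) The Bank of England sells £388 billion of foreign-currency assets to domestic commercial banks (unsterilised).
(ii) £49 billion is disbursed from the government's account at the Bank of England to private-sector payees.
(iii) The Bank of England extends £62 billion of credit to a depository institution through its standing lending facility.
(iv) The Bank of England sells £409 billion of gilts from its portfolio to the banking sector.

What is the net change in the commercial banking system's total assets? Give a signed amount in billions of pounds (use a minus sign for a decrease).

FX sale £388 billion: just an asset swap on bank balance sheets → 0.
Government spending £49 billion: bank balance sheets expand → +£49B.
Discount-window loan £62 billion: bank balance sheets expand → +£62B.
OMO sale (to banks) £409 billion: just an asset swap on bank balance sheets → 0.
Net: 0 + 49 + 62 + 0 = +£111 billion.

+£111 billion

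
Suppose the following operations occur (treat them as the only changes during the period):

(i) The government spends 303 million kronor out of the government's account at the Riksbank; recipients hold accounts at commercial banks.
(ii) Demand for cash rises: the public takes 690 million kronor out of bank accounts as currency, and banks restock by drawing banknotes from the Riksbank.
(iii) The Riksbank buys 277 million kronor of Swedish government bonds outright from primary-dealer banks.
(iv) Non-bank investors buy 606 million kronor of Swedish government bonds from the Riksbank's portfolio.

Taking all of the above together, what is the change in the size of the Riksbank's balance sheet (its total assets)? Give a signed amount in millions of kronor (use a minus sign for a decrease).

Riksbank balance sheet:
  Assets:      Securities −329M
  Liabilities: Bank reserves −716M, Currency in circulation +690M, Government deposits −303M
Change in total Riksbank assets = -329 million.

-329 million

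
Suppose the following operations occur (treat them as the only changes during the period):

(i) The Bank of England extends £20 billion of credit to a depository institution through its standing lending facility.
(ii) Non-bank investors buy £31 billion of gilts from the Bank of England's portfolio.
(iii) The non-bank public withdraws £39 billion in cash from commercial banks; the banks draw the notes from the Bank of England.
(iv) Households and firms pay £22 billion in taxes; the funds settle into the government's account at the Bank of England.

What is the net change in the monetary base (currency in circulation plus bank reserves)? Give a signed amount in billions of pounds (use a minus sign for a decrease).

-£33 billion

Discount-window loan £20 billion: Bank of England balance sheet expands → +£20B.
Asset sale (to non-banks) £31 billion: Bank of England balance sheet contracts → −£31B.
Currency withdrawal £39 billion: just a shift between currency and reserves — both are base money → 0.
Government account inflow £22 billion: reserves shift to a non-base liability → −£22B.
Net: 20 − 31 + 0 − 22 = -£33 billion.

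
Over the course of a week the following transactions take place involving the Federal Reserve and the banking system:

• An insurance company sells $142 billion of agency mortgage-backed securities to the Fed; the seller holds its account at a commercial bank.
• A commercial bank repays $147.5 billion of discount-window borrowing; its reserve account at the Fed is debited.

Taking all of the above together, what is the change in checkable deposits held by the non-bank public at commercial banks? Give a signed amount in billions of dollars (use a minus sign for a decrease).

+$142 billion

Fed balance sheet:
  Assets:      Securities +$142B, Loans to banks −$147.5B
  Liabilities: Bank reserves −$5.5B
Commercial banking system:
  Assets:      Reserves at CB −$5.5B
  Liabilities: Checkable deposits +$142B, Borrowings from CB −$147.5B
So the change in checkable deposits held by the non-bank public at commercial banks is +$142 billion.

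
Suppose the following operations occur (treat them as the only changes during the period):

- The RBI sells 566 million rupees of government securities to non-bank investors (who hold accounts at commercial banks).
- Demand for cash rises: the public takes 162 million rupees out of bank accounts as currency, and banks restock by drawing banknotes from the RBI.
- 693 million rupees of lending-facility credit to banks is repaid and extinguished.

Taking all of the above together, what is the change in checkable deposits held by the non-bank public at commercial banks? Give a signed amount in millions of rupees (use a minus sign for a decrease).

Asset sale (to non-banks) 566 million rupees: non-bank counterparties' bank balances fall → −566M.
Currency withdrawal 162 million rupees: non-bank counterparties' bank balances fall → −162M.
Discount-window repayment 693 million rupees: the counterparty is a bank, so public deposits are unchanged → 0.
Net: −566 − 162 + 0 = -728 million.

-728 million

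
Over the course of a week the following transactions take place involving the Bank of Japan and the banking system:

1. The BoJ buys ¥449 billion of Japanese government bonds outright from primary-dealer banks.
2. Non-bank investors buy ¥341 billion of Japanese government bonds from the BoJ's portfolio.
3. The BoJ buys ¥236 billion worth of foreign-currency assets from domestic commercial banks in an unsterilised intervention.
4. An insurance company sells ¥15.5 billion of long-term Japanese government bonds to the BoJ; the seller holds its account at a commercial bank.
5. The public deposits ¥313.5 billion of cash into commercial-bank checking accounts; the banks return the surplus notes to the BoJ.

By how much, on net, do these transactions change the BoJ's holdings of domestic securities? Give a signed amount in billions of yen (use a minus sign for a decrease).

OMO purchase (from banks) ¥449 billion: securities added to the BoJ's portfolio → +¥449B.
Asset sale (to non-banks) ¥341 billion: securities removed from the BoJ's portfolio → −¥341B.
FX purchase ¥236 billion: the BoJ's securities portfolio is untouched → 0.
Asset purchase (from non-banks) ¥15.5 billion: securities added to the BoJ's portfolio → +¥15.5B.
Currency deposit ¥313.5 billion: the BoJ's securities portfolio is untouched → 0.
Net: 449 − 341 + 0 + 15.5 + 0 = +¥123.5 billion.

+¥123.5 billion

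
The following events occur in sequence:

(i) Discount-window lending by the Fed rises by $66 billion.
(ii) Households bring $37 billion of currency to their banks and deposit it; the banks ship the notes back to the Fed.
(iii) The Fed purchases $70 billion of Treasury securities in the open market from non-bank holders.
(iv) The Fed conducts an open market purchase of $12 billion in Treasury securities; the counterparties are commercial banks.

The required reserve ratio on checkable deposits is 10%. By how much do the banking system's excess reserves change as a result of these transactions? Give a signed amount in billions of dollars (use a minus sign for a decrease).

Discount-window loan $66 billion: reserves +$66B, deposits 0.
Currency deposit $37 billion: reserves +$37B, deposits +$37B.
Asset purchase (from non-banks) $70 billion: reserves +$70B, deposits +$70B.
OMO purchase (from banks) $12 billion: reserves +$12B, deposits 0.
Totals: Δreserves = +$185B, Δdeposits = +$107B.
Δrequired reserves = 10% × +$107B = +$10.7B.
Δexcess reserves = Δreserves − Δrequired = +$185B − (+$10.7B) = +$174.3 billion.

+$174.3 billion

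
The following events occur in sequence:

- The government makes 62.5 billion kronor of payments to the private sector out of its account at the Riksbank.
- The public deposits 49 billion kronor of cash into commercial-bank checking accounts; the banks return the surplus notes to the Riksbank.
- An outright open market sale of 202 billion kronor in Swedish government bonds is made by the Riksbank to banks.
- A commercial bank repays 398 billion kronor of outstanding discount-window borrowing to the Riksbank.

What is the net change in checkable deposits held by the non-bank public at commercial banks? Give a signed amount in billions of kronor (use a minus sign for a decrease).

+111.5 billion

Riksbank balance sheet:
  Assets:      Securities −202B, Loans to banks −398B
  Liabilities: Bank reserves −488.5B, Currency in circulation −49B, Government deposits −62.5B
Commercial banking system:
  Assets:      Reserves at CB −488.5B, Securities +202B
  Liabilities: Checkable deposits +111.5B, Borrowings from CB −398B
So the change in checkable deposits held by the non-bank public at commercial banks is +111.5 billion.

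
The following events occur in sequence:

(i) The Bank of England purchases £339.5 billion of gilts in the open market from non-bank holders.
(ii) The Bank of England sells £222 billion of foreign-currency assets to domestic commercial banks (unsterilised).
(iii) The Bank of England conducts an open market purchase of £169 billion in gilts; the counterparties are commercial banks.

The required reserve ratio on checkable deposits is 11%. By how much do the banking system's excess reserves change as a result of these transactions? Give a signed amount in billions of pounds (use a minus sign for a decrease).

+£249.155 billion

Asset purchase (from non-banks) £339.5 billion: reserves +£339.5B, deposits +£339.5B.
FX sale £222 billion: reserves −£222B, deposits 0.
OMO purchase (from banks) £169 billion: reserves +£169B, deposits 0.
Totals: Δreserves = +£286.5B, Δdeposits = +£339.5B.
Δrequired reserves = 11% × +£339.5B = +£37.345B.
Δexcess reserves = Δreserves − Δrequired = +£286.5B − (+£37.345B) = +£249.155 billion.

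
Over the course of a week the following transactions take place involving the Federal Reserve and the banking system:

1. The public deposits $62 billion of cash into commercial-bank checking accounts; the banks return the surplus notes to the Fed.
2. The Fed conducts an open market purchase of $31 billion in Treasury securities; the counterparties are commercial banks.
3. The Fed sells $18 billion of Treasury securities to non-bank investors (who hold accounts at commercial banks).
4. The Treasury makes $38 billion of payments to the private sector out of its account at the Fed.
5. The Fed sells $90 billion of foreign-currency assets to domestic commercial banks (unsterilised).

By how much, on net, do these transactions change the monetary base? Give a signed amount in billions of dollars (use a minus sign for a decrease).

Currency deposit $62 billion: just a shift between currency and reserves — both are base money → 0.
OMO purchase (from banks) $31 billion: Fed balance sheet expands → +$31B.
Asset sale (to non-banks) $18 billion: Fed balance sheet contracts → −$18B.
Government spending $38 billion: a non-base liability converts back to reserves → +$38B.
FX sale $90 billion: Fed balance sheet contracts → −$90B.
Net: 0 + 31 − 18 + 38 − 90 = -$39 billion.

-$39 billion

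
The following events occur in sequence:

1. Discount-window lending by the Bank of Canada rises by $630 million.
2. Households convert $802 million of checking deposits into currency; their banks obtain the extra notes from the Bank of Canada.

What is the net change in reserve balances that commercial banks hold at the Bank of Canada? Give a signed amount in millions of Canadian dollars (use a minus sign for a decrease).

-$172 million

Bank of Canada balance sheet:
  Assets:      Loans to banks +$630M
  Liabilities: Bank reserves −$172M, Currency in circulation +$802M
So the change in reserve balances that commercial banks hold at the Bank of Canada is -$172 million.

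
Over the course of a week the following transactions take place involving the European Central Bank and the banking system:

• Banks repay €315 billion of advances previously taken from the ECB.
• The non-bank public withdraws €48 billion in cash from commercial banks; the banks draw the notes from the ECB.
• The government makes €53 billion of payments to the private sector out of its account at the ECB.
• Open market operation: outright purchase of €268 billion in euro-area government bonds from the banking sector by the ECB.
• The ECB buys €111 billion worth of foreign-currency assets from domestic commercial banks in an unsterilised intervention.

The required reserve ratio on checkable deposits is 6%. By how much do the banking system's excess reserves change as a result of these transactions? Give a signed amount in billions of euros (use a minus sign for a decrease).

+€68.7 billion

Discount-window repayment €315 billion: reserves −€315B, deposits 0.
Currency withdrawal €48 billion: reserves −€48B, deposits −€48B.
Government spending €53 billion: reserves +€53B, deposits +€53B.
OMO purchase (from banks) €268 billion: reserves +€268B, deposits 0.
FX purchase €111 billion: reserves +€111B, deposits 0.
Totals: Δreserves = +€69B, Δdeposits = +€5B.
Δrequired reserves = 6% × +€5B = +€0.3B.
Δexcess reserves = Δreserves − Δrequired = +€69B − (+€0.3B) = +€68.7 billion.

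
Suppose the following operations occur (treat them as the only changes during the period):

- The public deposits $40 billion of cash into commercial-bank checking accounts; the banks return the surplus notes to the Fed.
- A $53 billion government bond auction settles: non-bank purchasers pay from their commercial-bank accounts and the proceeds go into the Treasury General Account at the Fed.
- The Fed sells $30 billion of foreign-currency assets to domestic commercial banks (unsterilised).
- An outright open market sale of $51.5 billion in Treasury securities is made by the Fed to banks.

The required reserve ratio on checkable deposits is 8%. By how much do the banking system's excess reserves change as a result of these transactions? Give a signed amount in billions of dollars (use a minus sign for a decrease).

-$93.46 billion

Currency deposit $40 billion: reserves +$40B, deposits +$40B.
Government account inflow $53 billion: reserves −$53B, deposits −$53B.
FX sale $30 billion: reserves −$30B, deposits 0.
OMO sale (to banks) $51.5 billion: reserves −$51.5B, deposits 0.
Totals: Δreserves = −$94.5B, Δdeposits = −$13B.
Δrequired reserves = 8% × −$13B = −$1.04B.
Δexcess reserves = Δreserves − Δrequired = −$94.5B − (−$1.04B) = -$93.46 billion.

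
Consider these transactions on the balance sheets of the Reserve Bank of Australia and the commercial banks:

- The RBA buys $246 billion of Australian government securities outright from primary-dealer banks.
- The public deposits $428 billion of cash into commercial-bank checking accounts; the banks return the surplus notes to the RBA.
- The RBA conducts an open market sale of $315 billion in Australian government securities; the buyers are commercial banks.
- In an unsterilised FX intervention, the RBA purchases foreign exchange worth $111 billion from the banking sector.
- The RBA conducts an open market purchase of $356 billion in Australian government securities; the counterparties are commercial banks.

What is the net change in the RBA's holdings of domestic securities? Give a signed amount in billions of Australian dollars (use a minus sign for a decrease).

OMO purchase (from banks) $246 billion: securities added to the RBA's portfolio → +$246B.
Currency deposit $428 billion: the RBA's securities portfolio is untouched → 0.
OMO sale (to banks) $315 billion: securities removed from the RBA's portfolio → −$315B.
FX purchase $111 billion: the RBA's securities portfolio is untouched → 0.
OMO purchase (from banks) $356 billion: securities added to the RBA's portfolio → +$356B.
Net: 246 + 0 − 315 + 0 + 356 = +$287 billion.

+$287 billion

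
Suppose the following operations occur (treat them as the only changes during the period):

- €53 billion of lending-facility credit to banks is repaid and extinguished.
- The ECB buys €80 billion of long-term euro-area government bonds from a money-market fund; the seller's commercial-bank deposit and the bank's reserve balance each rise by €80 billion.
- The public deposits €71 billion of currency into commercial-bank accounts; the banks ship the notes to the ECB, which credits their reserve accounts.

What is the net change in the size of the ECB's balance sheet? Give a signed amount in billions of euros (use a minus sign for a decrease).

+€27 billion

Discount-window repayment €53 billion: an ECB asset is shed → −€53B.
Asset purchase (from non-banks) €80 billion: an ECB asset is acquired → +€80B.
Currency deposit €71 billion: only the composition of liabilities changes → 0.
Net: −53 + 80 + 0 = +€27 billion.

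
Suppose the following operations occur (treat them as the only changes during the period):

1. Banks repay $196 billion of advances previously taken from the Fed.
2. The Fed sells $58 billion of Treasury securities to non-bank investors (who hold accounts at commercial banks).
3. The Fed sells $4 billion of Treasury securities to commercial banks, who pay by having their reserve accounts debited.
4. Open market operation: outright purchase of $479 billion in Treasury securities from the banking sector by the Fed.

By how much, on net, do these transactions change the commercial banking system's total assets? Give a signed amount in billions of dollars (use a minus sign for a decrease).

Fed balance sheet:
  Assets:      Securities +$417B, Loans to banks −$196B
  Liabilities: Bank reserves +$221B
Commercial banking system:
  Assets:      Reserves at CB +$221B, Securities −$475B
  Liabilities: Checkable deposits −$58B, Borrowings from CB −$196B
Change in total bank assets = -$254 billion.

-$254 billion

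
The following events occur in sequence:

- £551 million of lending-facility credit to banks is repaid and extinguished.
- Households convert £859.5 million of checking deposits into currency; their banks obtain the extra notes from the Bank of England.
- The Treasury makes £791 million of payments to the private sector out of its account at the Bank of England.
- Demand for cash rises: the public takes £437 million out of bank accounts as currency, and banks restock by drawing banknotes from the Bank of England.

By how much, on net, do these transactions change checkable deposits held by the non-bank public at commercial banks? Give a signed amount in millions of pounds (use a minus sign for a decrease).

Discount-window repayment £551 million: the counterparty is a bank, so public deposits are unchanged → 0.
Currency withdrawal £859.5 million: non-bank counterparties' bank balances fall → −£859.5M.
Government spending £791 million: non-bank counterparties' bank balances rise → +£791M.
Currency withdrawal £437 million: non-bank counterparties' bank balances fall → −£437M.
Net: 0 − 859.5 + 791 − 437 = -£505.5 million.

-£505.5 million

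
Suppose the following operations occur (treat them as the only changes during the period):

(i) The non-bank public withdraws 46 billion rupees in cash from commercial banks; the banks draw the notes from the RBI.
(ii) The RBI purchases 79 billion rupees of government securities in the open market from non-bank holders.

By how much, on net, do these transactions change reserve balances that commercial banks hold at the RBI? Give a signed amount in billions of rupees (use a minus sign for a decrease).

+33 billion

Currency withdrawal 46 billion rupees: banks swap reserves for currency → −46B.
Asset purchase (from non-banks) 79 billion rupees: the RBI pays by crediting reserve accounts → +79B.
Net: −46 + 79 = +33 billion.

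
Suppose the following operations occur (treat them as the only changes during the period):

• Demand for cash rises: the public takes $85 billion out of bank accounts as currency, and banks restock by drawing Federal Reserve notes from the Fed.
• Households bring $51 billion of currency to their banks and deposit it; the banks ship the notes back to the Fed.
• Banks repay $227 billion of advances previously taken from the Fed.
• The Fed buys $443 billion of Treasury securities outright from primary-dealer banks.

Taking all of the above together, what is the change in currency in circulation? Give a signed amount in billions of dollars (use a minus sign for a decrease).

+$34 billion

Fed balance sheet:
  Assets:      Securities +$443B, Loans to banks −$227B
  Liabilities: Bank reserves +$182B, Currency in circulation +$34B
So the change in currency in circulation is +$34 billion.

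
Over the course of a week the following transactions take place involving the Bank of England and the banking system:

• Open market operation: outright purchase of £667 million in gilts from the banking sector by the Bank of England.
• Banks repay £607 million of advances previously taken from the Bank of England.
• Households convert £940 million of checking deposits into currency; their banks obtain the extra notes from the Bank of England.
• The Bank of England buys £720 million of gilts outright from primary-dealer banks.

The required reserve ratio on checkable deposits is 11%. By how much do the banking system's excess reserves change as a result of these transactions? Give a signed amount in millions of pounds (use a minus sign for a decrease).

OMO purchase (from banks) £667 million: reserves +£667M, deposits 0.
Discount-window repayment £607 million: reserves −£607M, deposits 0.
Currency withdrawal £940 million: reserves −£940M, deposits −£940M.
OMO purchase (from banks) £720 million: reserves +£720M, deposits 0.
Totals: Δreserves = −£160M, Δdeposits = −£940M.
Δrequired reserves = 11% × −£940M = −£103.4M.
Δexcess reserves = Δreserves − Δrequired = −£160M − (−£103.4M) = -£56.6 million.

-£56.6 million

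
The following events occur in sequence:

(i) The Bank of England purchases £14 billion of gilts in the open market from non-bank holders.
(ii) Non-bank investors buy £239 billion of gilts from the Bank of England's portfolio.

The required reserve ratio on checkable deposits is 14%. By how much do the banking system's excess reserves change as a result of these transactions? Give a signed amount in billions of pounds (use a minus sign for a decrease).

Asset purchase (from non-banks) £14 billion: reserves +£14B, deposits +£14B.
Asset sale (to non-banks) £239 billion: reserves −£239B, deposits −£239B.
Totals: Δreserves = −£225B, Δdeposits = −£225B.
Δrequired reserves = 14% × −£225B = −£31.5B.
Δexcess reserves = Δreserves − Δrequired = −£225B − (−£31.5B) = -£193.5 billion.

-£193.5 billion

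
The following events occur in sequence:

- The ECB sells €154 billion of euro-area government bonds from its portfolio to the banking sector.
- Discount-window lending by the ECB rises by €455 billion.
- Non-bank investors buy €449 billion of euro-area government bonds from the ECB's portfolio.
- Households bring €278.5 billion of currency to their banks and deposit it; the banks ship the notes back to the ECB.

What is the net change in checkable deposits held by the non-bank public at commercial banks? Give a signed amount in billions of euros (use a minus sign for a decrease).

-€170.5 billion

ECB balance sheet:
  Assets:      Securities −€603B, Loans to banks +€455B
  Liabilities: Bank reserves +€130.5B, Currency in circulation −€278.5B
Commercial banking system:
  Assets:      Reserves at CB +€130.5B, Securities +€154B
  Liabilities: Checkable deposits −€170.5B, Borrowings from CB +€455B
So the change in checkable deposits held by the non-bank public at commercial banks is -€170.5 billion.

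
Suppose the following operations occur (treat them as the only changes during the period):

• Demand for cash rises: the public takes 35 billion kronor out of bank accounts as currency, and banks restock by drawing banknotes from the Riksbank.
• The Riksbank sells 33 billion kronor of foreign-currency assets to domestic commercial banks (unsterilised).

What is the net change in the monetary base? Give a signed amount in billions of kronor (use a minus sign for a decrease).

-33 billion

Currency withdrawal 35 billion kronor: just a shift between currency and reserves — both are base money → 0.
FX sale 33 billion kronor: Riksbank balance sheet contracts → −33B.
Net: 0 − 33 = -33 billion.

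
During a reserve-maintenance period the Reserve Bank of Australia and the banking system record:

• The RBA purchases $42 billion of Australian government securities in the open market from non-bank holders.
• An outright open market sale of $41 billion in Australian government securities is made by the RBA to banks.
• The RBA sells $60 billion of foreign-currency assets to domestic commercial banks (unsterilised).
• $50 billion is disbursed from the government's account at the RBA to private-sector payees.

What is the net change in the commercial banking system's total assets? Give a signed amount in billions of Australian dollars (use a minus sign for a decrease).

RBA balance sheet:
  Assets:      Securities +$1B, Foreign assets −$60B
  Liabilities: Bank reserves −$9B, Government deposits −$50B
Commercial banking system:
  Assets:      Reserves at CB −$9B, Securities +$41B, Foreign assets +$60B
  Liabilities: Checkable deposits +$92B
Change in total bank assets = +$92 billion.

+$92 billion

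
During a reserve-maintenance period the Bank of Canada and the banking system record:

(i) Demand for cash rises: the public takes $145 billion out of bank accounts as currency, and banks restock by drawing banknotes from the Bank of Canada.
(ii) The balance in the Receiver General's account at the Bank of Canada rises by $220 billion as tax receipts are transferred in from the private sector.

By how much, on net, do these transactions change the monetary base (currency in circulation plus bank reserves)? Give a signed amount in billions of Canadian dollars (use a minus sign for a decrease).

-$220 billion

Bank of Canada balance sheet:
  Assets:      no change
  Liabilities: Bank reserves −$365B, Currency in circulation +$145B, Government deposits +$220B
Commercial banking system:
  Assets:      Reserves at CB −$365B
  Liabilities: Checkable deposits −$365B
Monetary base = currency + reserves: +$145B + (−$365B) = -$220 billion.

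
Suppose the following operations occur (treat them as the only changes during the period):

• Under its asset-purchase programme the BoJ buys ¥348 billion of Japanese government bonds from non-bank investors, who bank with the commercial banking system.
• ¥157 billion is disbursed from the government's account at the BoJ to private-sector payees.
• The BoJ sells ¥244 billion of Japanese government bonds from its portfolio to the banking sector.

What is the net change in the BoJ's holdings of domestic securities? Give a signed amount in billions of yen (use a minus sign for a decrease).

+¥104 billion

BoJ balance sheet:
  Assets:      Securities +¥104B
  Liabilities: Bank reserves +¥261B, Government deposits −¥157B
Commercial banking system:
  Assets:      Reserves at CB +¥261B, Securities +¥244B
  Liabilities: Checkable deposits +¥505B
So the change in the BoJ's holdings of domestic securities is +¥104 billion.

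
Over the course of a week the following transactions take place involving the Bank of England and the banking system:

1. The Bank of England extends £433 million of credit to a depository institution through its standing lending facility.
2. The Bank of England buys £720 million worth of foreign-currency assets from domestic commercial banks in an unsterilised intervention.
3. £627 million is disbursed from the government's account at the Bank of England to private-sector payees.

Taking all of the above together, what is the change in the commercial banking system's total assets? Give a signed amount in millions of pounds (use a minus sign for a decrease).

Discount-window loan £433 million: bank balance sheets expand → +£433M.
FX purchase £720 million: just an asset swap on bank balance sheets → 0.
Government spending £627 million: bank balance sheets expand → +£627M.
Net: 433 + 0 + 627 = +£1060 million.

+£1060 million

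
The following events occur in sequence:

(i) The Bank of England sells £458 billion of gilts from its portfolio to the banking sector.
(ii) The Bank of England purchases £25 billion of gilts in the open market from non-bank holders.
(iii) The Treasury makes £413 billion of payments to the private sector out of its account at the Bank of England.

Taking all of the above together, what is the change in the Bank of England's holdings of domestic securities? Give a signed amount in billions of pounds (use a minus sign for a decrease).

Bank of England balance sheet:
  Assets:      Securities −£433B
  Liabilities: Bank reserves −£20B, Government deposits −£413B
So the change in the Bank of England's holdings of domestic securities is -£433 billion.

-£433 billion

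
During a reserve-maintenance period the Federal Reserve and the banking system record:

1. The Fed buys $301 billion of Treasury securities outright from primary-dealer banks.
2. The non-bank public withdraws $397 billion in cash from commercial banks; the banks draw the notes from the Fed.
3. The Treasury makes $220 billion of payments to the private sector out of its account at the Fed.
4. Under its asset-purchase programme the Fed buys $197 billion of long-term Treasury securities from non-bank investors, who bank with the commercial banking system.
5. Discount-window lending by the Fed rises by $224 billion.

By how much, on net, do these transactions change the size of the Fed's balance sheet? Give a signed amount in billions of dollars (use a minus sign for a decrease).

+$722 billion

OMO purchase (from banks) $301 billion: a Fed asset is acquired → +$301B.
Currency withdrawal $397 billion: only the composition of liabilities changes → 0.
Government spending $220 billion: only the composition of liabilities changes → 0.
Asset purchase (from non-banks) $197 billion: a Fed asset is acquired → +$197B.
Discount-window loan $224 billion: a Fed asset is acquired → +$224B.
Net: 301 + 0 + 0 + 197 + 224 = +$722 billion.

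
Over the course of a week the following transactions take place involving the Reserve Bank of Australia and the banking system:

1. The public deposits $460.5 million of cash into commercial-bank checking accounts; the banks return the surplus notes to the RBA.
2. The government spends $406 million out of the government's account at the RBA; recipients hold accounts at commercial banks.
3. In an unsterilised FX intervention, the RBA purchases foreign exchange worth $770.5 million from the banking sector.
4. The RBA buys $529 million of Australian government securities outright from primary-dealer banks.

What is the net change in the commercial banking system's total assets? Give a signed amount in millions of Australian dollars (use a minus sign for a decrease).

+$866.5 million

RBA balance sheet:
  Assets:      Securities +$529M, Foreign assets +$770.5M
  Liabilities: Bank reserves +$2166M, Currency in circulation −$460.5M, Government deposits −$406M
Commercial banking system:
  Assets:      Reserves at CB +$2166M, Securities −$529M, Foreign assets −$770.5M
  Liabilities: Checkable deposits +$866.5M
Change in total bank assets = +$866.5 million.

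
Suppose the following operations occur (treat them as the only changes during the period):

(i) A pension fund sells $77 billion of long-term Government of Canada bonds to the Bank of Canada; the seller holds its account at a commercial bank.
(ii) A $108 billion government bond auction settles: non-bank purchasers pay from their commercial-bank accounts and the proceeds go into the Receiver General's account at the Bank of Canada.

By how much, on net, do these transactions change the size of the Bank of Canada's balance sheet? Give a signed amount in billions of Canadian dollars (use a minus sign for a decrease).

+$77 billion

Bank of Canada balance sheet:
  Assets:      Securities +$77B
  Liabilities: Bank reserves −$31B, Government deposits +$108B
Commercial banking system:
  Assets:      Reserves at CB −$31B
  Liabilities: Checkable deposits −$31B
Change in total Bank of Canada assets = +$77 billion.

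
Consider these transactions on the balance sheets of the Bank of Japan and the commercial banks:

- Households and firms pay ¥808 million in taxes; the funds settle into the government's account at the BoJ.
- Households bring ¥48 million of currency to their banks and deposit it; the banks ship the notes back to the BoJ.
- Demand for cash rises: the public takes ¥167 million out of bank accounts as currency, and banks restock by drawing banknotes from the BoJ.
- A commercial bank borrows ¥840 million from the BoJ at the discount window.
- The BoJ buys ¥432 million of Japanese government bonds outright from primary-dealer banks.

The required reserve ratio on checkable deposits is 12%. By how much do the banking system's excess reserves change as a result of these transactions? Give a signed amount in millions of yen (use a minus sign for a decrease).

+¥456.24 million

Government account inflow ¥808 million: reserves −¥808M, deposits −¥808M.
Currency deposit ¥48 million: reserves +¥48M, deposits +¥48M.
Currency withdrawal ¥167 million: reserves −¥167M, deposits −¥167M.
Discount-window loan ¥840 million: reserves +¥840M, deposits 0.
OMO purchase (from banks) ¥432 million: reserves +¥432M, deposits 0.
Totals: Δreserves = +¥345M, Δdeposits = −¥927M.
Δrequired reserves = 12% × −¥927M = −¥111.24M.
Δexcess reserves = Δreserves − Δrequired = +¥345M − (−¥111.24M) = +¥456.24 million.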